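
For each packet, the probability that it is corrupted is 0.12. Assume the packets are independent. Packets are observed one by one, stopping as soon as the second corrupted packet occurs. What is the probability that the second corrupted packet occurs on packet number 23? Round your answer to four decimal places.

Y = trial on which the second success occurs; negative binomial, r=2, p=0.12.
P(Y=23) = C(22,1) · p^2 · (1−p)^21
= 22 · 0.0144 · 0.068255 = 0.021623

0.0216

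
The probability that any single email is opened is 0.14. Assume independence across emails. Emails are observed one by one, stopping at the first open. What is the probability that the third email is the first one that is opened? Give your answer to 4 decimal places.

Geometric (trials to first success), p = 0.14.
P(Y = 3) = (1−p)^2 · p = 0.7396 · 0.14 = 0.103544

0.1035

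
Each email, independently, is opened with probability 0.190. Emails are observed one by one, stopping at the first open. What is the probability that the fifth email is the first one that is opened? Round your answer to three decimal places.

Geometric (trials to first success), p = 0.19.
P(Y = 5) = (1−p)^4 · p = 0.43047 · 0.19 = 0.08179

0.082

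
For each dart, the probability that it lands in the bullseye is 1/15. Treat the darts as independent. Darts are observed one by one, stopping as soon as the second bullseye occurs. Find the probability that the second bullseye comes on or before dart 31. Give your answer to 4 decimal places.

Finishing within 31 darts ⇔ at least 2 successes in the first 31. With X ~ Binomial(31, 0.066667), P(Y ≤ 31) = 1 − P(X ≤ 1).
  k=0: C(31,0)·0.066667^0·0.933333^31 = 0.117799
  k=1: C(31,1)·0.066667^1·0.933333^30 = 0.260840
1 − 0.378638 = 0.621362

0.6214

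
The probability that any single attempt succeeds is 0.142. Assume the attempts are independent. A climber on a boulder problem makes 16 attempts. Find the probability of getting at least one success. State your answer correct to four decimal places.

0.9137

P(at least one) = 1 − P(none) = 1 − (1 − 0.142)^16
= 1 − 0.086257 = 0.913743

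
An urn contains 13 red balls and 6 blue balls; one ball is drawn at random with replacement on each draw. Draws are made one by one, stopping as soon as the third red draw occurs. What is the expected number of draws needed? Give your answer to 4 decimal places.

Y = total draws until the third success; negative binomial with r=3, p=0.684211.
E[Y] = r / p = 3 / 0.684211 = 4.384615

4.3846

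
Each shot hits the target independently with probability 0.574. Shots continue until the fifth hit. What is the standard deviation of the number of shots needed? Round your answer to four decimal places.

Y = total shots until the fifth success; negative binomial with r=5, p=0.574.
SD(Y) = √[r(1−p)/p²] = √(6.464811) = 2.542599

2.5426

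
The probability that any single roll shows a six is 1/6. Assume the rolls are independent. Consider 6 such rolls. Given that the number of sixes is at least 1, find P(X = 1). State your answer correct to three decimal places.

X ~ Binomial(6, 0.166667). Want P(X=1 | X≥1) = P(X=1) / P(X≥1).
P(X=1) = C(6,1)·0.166667^1·0.833333^5 = 0.40188
P(X≥1) = 1 − 0.33490 = 0.66510
Ratio = 0.40188 / 0.66510 = 0.60423

0.604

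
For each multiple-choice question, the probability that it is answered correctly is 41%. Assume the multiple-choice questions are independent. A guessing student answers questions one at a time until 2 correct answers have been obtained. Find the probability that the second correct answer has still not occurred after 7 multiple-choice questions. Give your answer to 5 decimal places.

Needing more than 7 multiple-choice questions ⇔ fewer than 2 successes in the first 7. With X ~ Binomial(7, 0.41), P(Y > 7) = P(X ≤ 1).
  k=0: C(7,0)·0.41^0·0.59^7 = 0.0248865
  k=1: C(7,1)·0.41^1·0.59^6 = 0.1210581
P(X ≤ 1) = 0.1459446

0.14594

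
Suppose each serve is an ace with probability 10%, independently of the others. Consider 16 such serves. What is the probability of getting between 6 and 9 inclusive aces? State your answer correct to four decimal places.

0.0033

X ~ Binomial(16, 0.10); P(6 ≤ X ≤ 9) = Σ C(16,k) p^k (1−p)^(16−k) over k:
  k=6: C(16,6)·0.10^6·0.90^10 = 0.002792
  k=7: C(16,7)·0.10^7·0.90^9 = 0.000443
  k=8: C(16,8)·0.10^8·0.90^8 = 0.000055
  k=9: C(16,9)·0.10^9·0.90^7 = 0.000005
Total = 0.003296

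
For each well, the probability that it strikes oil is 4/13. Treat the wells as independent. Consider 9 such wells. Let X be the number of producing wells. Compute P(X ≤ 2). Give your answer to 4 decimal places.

0.4425

X ~ Binomial(9, 0.307692); P(X ≤ 2) = Σ C(9,k) p^k (1−p)^(9−k) over k:
  k=0: C(9,0)·0.307692^0·0.692308^9 = 0.036534
  k=1: C(9,1)·0.307692^1·0.692308^8 = 0.146134
  k=2: C(9,2)·0.307692^2·0.692308^7 = 0.259794
Total = 0.442462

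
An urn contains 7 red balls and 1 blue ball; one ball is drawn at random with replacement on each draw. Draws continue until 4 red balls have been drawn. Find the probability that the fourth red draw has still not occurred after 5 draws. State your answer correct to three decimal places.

0.121

Needing more than 5 draws ⇔ fewer than 4 successes in the first 5. With X ~ Binomial(5, 0.875), P(Y > 5) = P(X ≤ 3).
  k=0: C(5,0)·0.875^0·0.125^5 = 0.00003
  k=1: C(5,1)·0.875^1·0.125^4 = 0.00107
  k=2: C(5,2)·0.875^2·0.125^3 = 0.01495
  k=3: C(5,3)·0.875^3·0.125^2 = 0.10468
P(X ≤ 3) = 0.12073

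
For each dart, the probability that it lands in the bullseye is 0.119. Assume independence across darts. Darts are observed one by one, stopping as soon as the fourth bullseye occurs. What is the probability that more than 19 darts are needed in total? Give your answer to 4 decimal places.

Needing more than 19 darts ⇔ fewer than 4 successes in the first 19. With X ~ Binomial(19, 0.119), P(Y > 19) = P(X ≤ 3).
  k=0: C(19,0)·0.119^0·0.881^19 = 0.090062
  k=1: C(19,1)·0.119^1·0.881^18 = 0.231136
  k=2: C(19,2)·0.119^2·0.881^17 = 0.280983
  k=3: C(19,3)·0.119^3·0.881^16 = 0.215070
P(X ≤ 3) = 0.817251

0.8173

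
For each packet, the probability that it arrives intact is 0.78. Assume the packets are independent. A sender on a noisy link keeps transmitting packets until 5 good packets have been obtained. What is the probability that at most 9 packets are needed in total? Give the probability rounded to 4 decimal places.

0.9709

Finishing within 9 packets ⇔ at least 5 successes in the first 9. With X ~ Binomial(9, 0.78), P(Y ≤ 9) = 1 − P(X ≤ 4).
  k=0: C(9,0)·0.78^0·0.22^9 = 0.000001
  k=1: C(9,1)·0.78^1·0.22^8 = 0.000039
  k=2: C(9,2)·0.78^2·0.22^7 = 0.000546
  k=3: C(9,3)·0.78^3·0.22^6 = 0.004520
  k=4: C(9,4)·0.78^4·0.22^5 = 0.024036
1 − 0.029142 = 0.970858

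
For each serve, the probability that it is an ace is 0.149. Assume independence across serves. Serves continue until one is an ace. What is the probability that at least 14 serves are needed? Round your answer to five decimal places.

Y = number of serves to the first success; geometric, p = 0.149.
P(Y > 13) = P(first 13 all fail) = (1−p)^13 = 0.1227677

0.12277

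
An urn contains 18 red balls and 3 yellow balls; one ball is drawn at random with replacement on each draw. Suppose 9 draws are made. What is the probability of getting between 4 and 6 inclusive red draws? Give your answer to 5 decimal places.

X ~ Binomial(9, 0.857143); P(4 ≤ X ≤ 6) = Σ C(9,k) p^k (1−p)^(9−k) over k:
  k=4: C(9,4)·0.857143^4·0.142857^5 = 0.0040466
  k=5: C(9,5)·0.857143^5·0.142857^4 = 0.0242798
  k=6: C(9,6)·0.857143^6·0.142857^3 = 0.0971191
Total = 0.1254454

0.12545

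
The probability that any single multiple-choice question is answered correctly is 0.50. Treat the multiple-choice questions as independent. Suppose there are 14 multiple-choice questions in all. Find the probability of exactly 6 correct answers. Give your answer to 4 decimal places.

0.1833

X ~ Binomial(n=14, p=0.50).
P(X=6) = C(14,6) · p^6 · (1−p)^8
= 3003 · 0.015625 · 0.0039062 = 0.183289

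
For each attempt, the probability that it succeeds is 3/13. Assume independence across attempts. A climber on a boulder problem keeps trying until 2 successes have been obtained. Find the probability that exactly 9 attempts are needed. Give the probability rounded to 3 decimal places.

Y = trial on which the second success occurs; negative binomial, r=2, p=0.230769.
P(Y=9) = C(8,1) · p^2 · (1−p)^7
= 8 · 0.053254 · 0.15937 = 0.06790

0.068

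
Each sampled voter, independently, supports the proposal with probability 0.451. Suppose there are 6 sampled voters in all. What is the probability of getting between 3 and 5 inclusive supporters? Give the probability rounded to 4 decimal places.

0.5521

X ~ Binomial(6, 0.451); P(3 ≤ X ≤ 5) = Σ C(6,k) p^k (1−p)^(6−k) over k:
  k=3: C(6,3)·0.451^3·0.549^3 = 0.303582
  k=4: C(6,4)·0.451^4·0.549^2 = 0.187043
  k=5: C(6,5)·0.451^5·0.549^1 = 0.061462
Total = 0.552088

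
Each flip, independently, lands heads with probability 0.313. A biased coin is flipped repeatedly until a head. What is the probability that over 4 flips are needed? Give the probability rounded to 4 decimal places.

0.2228

Y = number of flips to the first success; geometric, p = 0.313.
P(Y > 4) = P(first 4 all fail) = (1−p)^4 = 0.222755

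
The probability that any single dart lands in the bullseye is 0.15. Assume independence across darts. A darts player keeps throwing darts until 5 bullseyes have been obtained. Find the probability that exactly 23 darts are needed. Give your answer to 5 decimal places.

Y = trial on which the fifth success occurs; negative binomial, r=5, p=0.15.
P(Y=23) = C(22,4) · p^5 · (1−p)^18
= 7315 · 7.5937e-05 · 0.053646 = 0.0297997

0.02980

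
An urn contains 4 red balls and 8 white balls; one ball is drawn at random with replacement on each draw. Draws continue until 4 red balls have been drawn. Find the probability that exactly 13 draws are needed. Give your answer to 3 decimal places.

Y = trial on which the fourth success occurs; negative binomial, r=4, p=0.333333.
P(Y=13) = C(12,3) · p^4 · (1−p)^9
= 220 · 0.012346 · 0.026012 = 0.07065

0.071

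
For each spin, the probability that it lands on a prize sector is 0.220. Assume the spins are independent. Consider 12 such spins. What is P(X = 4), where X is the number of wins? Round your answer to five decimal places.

X ~ Binomial(n=12, p=0.22).
P(X=4) = C(12,4) · p^4 · (1−p)^8
= 495 · 0.0023426 · 0.13701 = 0.1588740

0.15887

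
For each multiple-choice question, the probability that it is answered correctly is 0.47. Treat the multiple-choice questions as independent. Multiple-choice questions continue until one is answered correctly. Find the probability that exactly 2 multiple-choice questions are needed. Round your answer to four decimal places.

0.2491

Geometric (trials to first success), p = 0.47.
P(Y = 2) = (1−p)^1 · p = 0.53 · 0.47 = 0.249100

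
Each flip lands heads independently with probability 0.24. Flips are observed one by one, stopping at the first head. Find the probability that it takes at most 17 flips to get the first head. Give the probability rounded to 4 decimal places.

0.9906

Y = number of flips to the first success; geometric, p = 0.24.
P(Y ≤ 17) = 1 − (1−p)^17 = 1 − 0.009415 = 0.990585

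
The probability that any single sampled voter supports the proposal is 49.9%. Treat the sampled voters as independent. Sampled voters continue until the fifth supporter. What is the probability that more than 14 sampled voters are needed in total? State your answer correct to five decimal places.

0.09101

Needing more than 14 sampled voters ⇔ fewer than 5 successes in the first 14. With X ~ Binomial(14, 0.499), P(Y > 14) = P(X ≤ 4).
  k=0: C(14,0)·0.499^0·0.501^14 = 0.0000628
  k=1: C(14,1)·0.499^1·0.501^13 = 0.0008752
  k=2: C(14,2)·0.499^2·0.501^12 = 0.0056662
  k=3: C(14,3)·0.499^3·0.501^11 = 0.0225745
  k=4: C(14,4)·0.499^4·0.501^10 = 0.0618320
P(X ≤ 4) = 0.0910108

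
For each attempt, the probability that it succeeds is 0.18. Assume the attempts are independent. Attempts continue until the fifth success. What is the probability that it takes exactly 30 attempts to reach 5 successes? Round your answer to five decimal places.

0.03143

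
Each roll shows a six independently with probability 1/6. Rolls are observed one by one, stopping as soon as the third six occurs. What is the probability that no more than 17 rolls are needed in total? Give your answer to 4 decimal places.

Finishing within 17 rolls ⇔ at least 3 successes in the first 17. With X ~ Binomial(17, 0.166667), P(Y ≤ 17) = 1 − P(X ≤ 2).
  k=0: C(17,0)·0.166667^0·0.833333^17 = 0.045073
  k=1: C(17,1)·0.166667^1·0.833333^16 = 0.153249
  k=2: C(17,2)·0.166667^2·0.833333^15 = 0.245198
1 − 0.443521 = 0.556479

0.5565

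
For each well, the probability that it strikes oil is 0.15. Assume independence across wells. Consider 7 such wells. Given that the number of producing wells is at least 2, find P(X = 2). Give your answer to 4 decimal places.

0.7397

X ~ Binomial(7, 0.15). Want P(X=2 | X≥2) = P(X=2) / P(X≥2).
P(X=2) = C(7,2)·0.15^2·0.85^5 = 0.209651
P(X≥2) = 1 − 0.320577 − 0.396007 = 0.283416
Ratio = 0.209651 / 0.283416 = 0.739728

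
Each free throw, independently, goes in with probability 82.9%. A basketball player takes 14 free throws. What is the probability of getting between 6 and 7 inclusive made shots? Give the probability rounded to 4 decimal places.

X ~ Binomial(14, 0.829); P(6 ≤ X ≤ 7) = Σ C(14,k) p^k (1−p)^(14−k) over k:
  k=6: C(14,6)·0.829^6·0.171^8 = 0.000713
  k=7: C(14,7)·0.829^7·0.171^7 = 0.003948
Total = 0.004661

0.0047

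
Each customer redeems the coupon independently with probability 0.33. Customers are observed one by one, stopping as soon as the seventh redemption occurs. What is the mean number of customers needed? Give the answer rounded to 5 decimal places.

21.21212

Y = total customers until the seventh success; negative binomial with r=7, p=0.33.
E[Y] = r / p = 7 / 0.33 = 21.2121212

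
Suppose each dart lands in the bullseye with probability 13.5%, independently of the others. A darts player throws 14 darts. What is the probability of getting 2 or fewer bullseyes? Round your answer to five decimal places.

X ~ Binomial(14, 0.135); P(X ≤ 2) = Σ C(14,k) p^k (1−p)^(14−k) over k:
  k=0: C(14,0)·0.135^0·0.865^14 = 0.1312881
  k=1: C(14,1)·0.135^1·0.865^13 = 0.2868608
  k=2: C(14,2)·0.135^2·0.865^12 = 0.2910062
Total = 0.7091551

0.70916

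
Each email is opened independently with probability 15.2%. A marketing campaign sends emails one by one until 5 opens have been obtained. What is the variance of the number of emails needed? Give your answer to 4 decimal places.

183.5180

Y = total emails until the fifth success; negative binomial with r=5, p=0.152.
Var(Y) = r(1−p)/p² = 5·0.848 / 0.152² = 183.518006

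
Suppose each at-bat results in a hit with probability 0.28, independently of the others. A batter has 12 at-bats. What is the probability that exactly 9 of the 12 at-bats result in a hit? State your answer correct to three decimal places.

X ~ Binomial(n=12, p=0.28).
P(X=9) = C(12,9) · p^9 · (1−p)^3
= 220 · 1.0578e-05 · 0.37325 = 0.00087

0.001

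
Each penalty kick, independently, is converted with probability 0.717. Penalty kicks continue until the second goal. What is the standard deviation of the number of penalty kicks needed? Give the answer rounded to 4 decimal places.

1.0493

Y = total penalty kicks until the second success; negative binomial with r=2, p=0.717.
SD(Y) = √[r(1−p)/p²] = √(1.100977) = 1.049274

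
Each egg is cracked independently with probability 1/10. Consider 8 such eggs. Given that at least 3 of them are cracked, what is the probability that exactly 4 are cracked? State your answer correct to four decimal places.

0.1206

X ~ Binomial(8, 0.10). Want P(X=4 | X≥3) = P(X=4) / P(X≥3).
P(X=4) = C(8,4)·0.10^4·0.90^4 = 0.004593
P(X≥3) = 1 − 0.430467 − 0.382638 − 0.148803 = 0.038092
Ratio = 0.004593 / 0.038092 = 0.120569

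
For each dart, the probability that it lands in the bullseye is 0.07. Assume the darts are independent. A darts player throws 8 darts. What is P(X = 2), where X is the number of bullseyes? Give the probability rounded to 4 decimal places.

X ~ Binomial(n=8, p=0.07).
P(X=2) = C(8,2) · p^2 · (1−p)^6
= 28 · 0.0049 · 0.64699 = 0.088767

0.0888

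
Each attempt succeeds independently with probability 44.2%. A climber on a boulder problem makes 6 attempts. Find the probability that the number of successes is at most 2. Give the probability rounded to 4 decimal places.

0.4578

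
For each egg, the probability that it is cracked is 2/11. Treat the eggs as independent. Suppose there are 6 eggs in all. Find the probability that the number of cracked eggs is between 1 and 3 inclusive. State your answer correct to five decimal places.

0.68803

X ~ Binomial(6, 0.181818); P(1 ≤ X ≤ 3) = Σ C(6,k) p^k (1−p)^(6−k) over k:
  k=1: C(6,1)·0.181818^1·0.818182^5 = 0.3999795
  k=2: C(6,2)·0.181818^2·0.818182^4 = 0.2222108
  k=3: C(6,3)·0.181818^3·0.818182^3 = 0.0658402
Total = 0.6880305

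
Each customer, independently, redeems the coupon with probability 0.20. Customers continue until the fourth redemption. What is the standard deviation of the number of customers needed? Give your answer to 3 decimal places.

Y = total customers until the fourth success; negative binomial with r=4, p=0.20.
SD(Y) = √[r(1−p)/p²] = √(80.00000) = 8.94427

8.944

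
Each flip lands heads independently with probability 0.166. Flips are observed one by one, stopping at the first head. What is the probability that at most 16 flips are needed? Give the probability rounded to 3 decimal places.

0.945

Y = number of flips to the first success; geometric, p = 0.166.
P(Y ≤ 16) = 1 − (1−p)^16 = 1 − 0.05478 = 0.94522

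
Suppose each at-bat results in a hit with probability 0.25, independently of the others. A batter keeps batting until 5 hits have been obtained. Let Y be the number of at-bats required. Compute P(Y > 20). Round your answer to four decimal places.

0.4148

Needing more than 20 at-bats ⇔ fewer than 5 successes in the first 20. With X ~ Binomial(20, 0.25), P(Y > 20) = P(X ≤ 4).
  k=0: C(20,0)·0.25^0·0.75^20 = 0.003171
  k=1: C(20,1)·0.25^1·0.75^19 = 0.021141
  k=2: C(20,2)·0.25^2·0.75^18 = 0.066948
  k=3: C(20,3)·0.25^3·0.75^17 = 0.133896
  k=4: C(20,4)·0.25^4·0.75^16 = 0.189685
P(X ≤ 4) = 0.414842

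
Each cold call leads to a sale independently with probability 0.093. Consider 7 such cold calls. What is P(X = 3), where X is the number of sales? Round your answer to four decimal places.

0.0191

X ~ Binomial(n=7, p=0.093).
P(X=3) = C(7,3) · p^3 · (1−p)^4
= 35 · 0.00080436 · 0.67675 = 0.019052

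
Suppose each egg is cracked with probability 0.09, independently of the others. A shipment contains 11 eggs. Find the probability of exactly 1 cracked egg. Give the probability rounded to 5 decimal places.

X ~ Binomial(n=11, p=0.09).
P(X=1) = C(11,1) · p^1 · (1−p)^10
= 11 · 0.09 · 0.38942 = 0.3855220

0.38552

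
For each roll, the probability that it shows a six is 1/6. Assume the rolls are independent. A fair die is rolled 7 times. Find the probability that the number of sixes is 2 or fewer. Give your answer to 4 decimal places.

0.9042

X ~ Binomial(7, 0.166667); P(X ≤ 2) = Σ C(7,k) p^k (1−p)^(7−k) over k:
  k=0: C(7,0)·0.166667^0·0.833333^7 = 0.279082
  k=1: C(7,1)·0.166667^1·0.833333^6 = 0.390714
  k=2: C(7,2)·0.166667^2·0.833333^5 = 0.234429
Total = 0.904225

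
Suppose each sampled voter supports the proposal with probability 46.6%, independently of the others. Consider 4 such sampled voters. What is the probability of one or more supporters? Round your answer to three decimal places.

0.919

P(at least one) = 1 − P(none) = 1 − (1 − 0.466)^4
= 1 − 0.08131 = 0.91869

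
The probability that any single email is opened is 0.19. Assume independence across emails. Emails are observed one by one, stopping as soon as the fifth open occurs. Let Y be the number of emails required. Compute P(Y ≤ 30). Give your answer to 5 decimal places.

Finishing within 30 emails ⇔ at least 5 successes in the first 30. With X ~ Binomial(30, 0.19), P(Y ≤ 30) = 1 − P(X ≤ 4).
  k=0: C(30,0)·0.19^0·0.81^30 = 0.0017970
  k=1: C(30,1)·0.19^1·0.81^29 = 0.0126456
  k=2: C(30,2)·0.19^2·0.81^28 = 0.0430107
  k=3: C(30,3)·0.19^3·0.81^27 = 0.0941634
  k=4: C(30,4)·0.19^4·0.81^26 = 0.1490921
1 − 0.3007090 = 0.6992910

0.69929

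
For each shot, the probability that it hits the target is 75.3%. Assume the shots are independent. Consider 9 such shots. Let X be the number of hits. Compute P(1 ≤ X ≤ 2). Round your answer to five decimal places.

0.00124

X ~ Binomial(9, 0.753); P(1 ≤ X ≤ 2) = Σ C(9,k) p^k (1−p)^(9−k) over k:
  k=1: C(9,1)·0.753^1·0.247^8 = 0.0000939
  k=2: C(9,2)·0.753^2·0.247^7 = 0.0011449
Total = 0.0012388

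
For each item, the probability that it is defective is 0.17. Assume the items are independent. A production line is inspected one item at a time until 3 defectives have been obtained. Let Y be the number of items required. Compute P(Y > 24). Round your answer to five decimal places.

0.19988

Needing more than 24 items ⇔ fewer than 3 successes in the first 24. With X ~ Binomial(24, 0.17), P(Y > 24) = P(X ≤ 2).
  k=0: C(24,0)·0.17^0·0.83^24 = 0.0114255
  k=1: C(24,1)·0.17^1·0.83^23 = 0.0561638
  k=2: C(24,2)·0.17^2·0.83^22 = 0.1322894
P(X ≤ 2) = 0.1998786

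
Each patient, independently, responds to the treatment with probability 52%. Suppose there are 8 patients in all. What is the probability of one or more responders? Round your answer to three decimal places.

0.997

P(at least one) = 1 − P(none) = 1 − (1 − 0.52)^8
= 1 − 0.00282 = 0.99718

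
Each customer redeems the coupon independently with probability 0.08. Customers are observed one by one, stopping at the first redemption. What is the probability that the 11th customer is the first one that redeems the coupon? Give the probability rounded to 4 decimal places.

0.0348

Geometric (trials to first success), p = 0.08.
P(Y = 11) = (1−p)^10 · p = 0.43439 · 0.08 = 0.034751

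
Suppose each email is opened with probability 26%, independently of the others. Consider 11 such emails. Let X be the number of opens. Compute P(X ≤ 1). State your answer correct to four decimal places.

X ~ Binomial(11, 0.26); P(X ≤ 1) = Σ C(11,k) p^k (1−p)^(11−k) over k:
  k=0: C(11,0)·0.26^0·0.74^11 = 0.036438
  k=1: C(11,1)·0.26^1·0.74^10 = 0.140826
Total = 0.177264

0.1773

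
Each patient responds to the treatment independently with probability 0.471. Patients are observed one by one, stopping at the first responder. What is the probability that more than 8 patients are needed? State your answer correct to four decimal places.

0.0061

Y = number of patients to the first success; geometric, p = 0.471.
P(Y > 8) = P(first 8 all fail) = (1−p)^8 = 0.006133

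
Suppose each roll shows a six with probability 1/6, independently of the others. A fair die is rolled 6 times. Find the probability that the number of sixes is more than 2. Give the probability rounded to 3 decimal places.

0.062

X ~ Binomial(6, 0.166667); P(X ≥ 3) = Σ C(6,k) p^k (1−p)^(6−k) over k:
  k=3: C(6,3)·0.166667^3·0.833333^3 = 0.05358
  k=4: C(6,4)·0.166667^4·0.833333^2 = 0.00804
  k=5: C(6,5)·0.166667^5·0.833333^1 = 0.00064
  k=6: C(6,6)·0.166667^6·0.833333^0 = 0.00002
Total = 0.06229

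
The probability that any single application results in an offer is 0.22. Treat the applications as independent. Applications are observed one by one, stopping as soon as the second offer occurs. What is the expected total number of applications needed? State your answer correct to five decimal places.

Y = total applications until the second success; negative binomial with r=2, p=0.22.
E[Y] = r / p = 2 / 0.22 = 9.0909091

9.09091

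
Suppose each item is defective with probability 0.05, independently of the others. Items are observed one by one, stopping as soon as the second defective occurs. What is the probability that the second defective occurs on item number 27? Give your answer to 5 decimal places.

Y = trial on which the second success occurs; negative binomial, r=2, p=0.05.
P(Y=27) = C(26,1) · p^2 · (1−p)^25
= 26 · 0.0025 · 0.27739 = 0.0180303

0.01803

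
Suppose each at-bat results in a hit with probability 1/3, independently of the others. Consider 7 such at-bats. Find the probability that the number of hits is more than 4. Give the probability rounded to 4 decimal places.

0.0453

X ~ Binomial(7, 0.333333); P(X ≥ 5) = Σ C(7,k) p^k (1−p)^(7−k) over k:
  k=5: C(7,5)·0.333333^5·0.666667^2 = 0.038409
  k=6: C(7,6)·0.333333^6·0.666667^1 = 0.006401
  k=7: C(7,7)·0.333333^7·0.666667^0 = 0.000457
Total = 0.045267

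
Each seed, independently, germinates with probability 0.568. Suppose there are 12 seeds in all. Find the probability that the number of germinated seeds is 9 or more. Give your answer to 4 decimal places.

0.1636

X ~ Binomial(12, 0.568); P(X ≥ 9) = Σ C(12,k) p^k (1−p)^(12−k) over k:
  k=9: C(12,9)·0.568^9·0.432^3 = 0.109146
  k=10: C(12,10)·0.568^10·0.432^2 = 0.043052
  k=11: C(12,11)·0.568^11·0.432^1 = 0.010292
  k=12: C(12,12)·0.568^12·0.432^0 = 0.001128
Total = 0.163618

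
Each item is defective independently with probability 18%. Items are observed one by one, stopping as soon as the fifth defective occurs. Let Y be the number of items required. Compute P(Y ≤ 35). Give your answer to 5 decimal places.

0.78036

Finishing within 35 items ⇔ at least 5 successes in the first 35. With X ~ Binomial(35, 0.18), P(Y ≤ 35) = 1 − P(X ≤ 4).
  k=0: C(35,0)·0.18^0·0.82^35 = 0.0009627
  k=1: C(35,1)·0.18^1·0.82^34 = 0.0073962
  k=2: C(35,2)·0.18^2·0.82^33 = 0.0276006
  k=3: C(35,3)·0.18^3·0.82^32 = 0.0666454
  k=4: C(35,4)·0.18^4·0.82^31 = 0.1170359
1 − 0.2196409 = 0.7803591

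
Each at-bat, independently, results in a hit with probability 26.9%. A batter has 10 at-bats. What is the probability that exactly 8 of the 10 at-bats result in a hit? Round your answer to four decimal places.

0.0007

X ~ Binomial(n=10, p=0.269).
P(X=8) = C(10,8) · p^8 · (1−p)^2
= 45 · 2.7417e-05 · 0.53436 = 0.000659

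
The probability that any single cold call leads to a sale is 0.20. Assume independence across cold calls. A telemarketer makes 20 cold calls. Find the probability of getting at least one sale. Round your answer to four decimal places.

0.9885

P(at least one) = 1 − P(none) = 1 − (1 − 0.20)^20
= 1 − 0.011529 = 0.988471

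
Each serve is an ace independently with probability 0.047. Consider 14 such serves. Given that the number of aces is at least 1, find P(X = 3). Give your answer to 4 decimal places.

0.0454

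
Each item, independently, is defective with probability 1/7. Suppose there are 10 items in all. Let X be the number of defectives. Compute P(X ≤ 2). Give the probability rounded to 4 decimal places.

0.8384

X ~ Binomial(10, 0.142857); P(X ≤ 2) = Σ C(10,k) p^k (1−p)^(10−k) over k:
  k=0: C(10,0)·0.142857^0·0.857143^10 = 0.214058
  k=1: C(10,1)·0.142857^1·0.857143^9 = 0.356764
  k=2: C(10,2)·0.142857^2·0.857143^8 = 0.267573
Total = 0.838395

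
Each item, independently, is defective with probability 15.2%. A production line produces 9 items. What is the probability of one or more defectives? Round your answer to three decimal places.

P(at least one) = 1 − P(none) = 1 − (1 − 0.152)^9
= 1 − 0.22676 = 0.77324

0.773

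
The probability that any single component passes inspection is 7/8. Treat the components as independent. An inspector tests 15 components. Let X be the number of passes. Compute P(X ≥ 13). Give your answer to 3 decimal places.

0.713

X ~ Binomial(15, 0.875); P(X ≥ 13) = Σ C(15,k) p^k (1−p)^(15−k) over k:
  k=13: C(15,13)·0.875^13·0.125^2 = 0.28914
  k=14: C(15,14)·0.875^14·0.125^1 = 0.28914
  k=15: C(15,15)·0.875^15·0.125^0 = 0.13493
Total = 0.71322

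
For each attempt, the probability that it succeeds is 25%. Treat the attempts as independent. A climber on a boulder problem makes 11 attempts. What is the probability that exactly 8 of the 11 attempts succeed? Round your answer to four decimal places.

X ~ Binomial(n=11, p=0.25).
P(X=8) = C(11,8) · p^8 · (1−p)^3
= 165 · 1.5259e-05 · 0.42188 = 0.001062

0.0011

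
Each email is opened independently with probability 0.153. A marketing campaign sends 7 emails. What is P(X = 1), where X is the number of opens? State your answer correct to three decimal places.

X ~ Binomial(n=7, p=0.153).
P(X=1) = C(7,1) · p^1 · (1−p)^6
= 7 · 0.153 · 0.36923 = 0.39545

0.395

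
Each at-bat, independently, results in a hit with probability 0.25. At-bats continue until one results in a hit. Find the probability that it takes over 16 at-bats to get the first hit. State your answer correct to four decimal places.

0.0100

Y = number of at-bats to the first success; geometric, p = 0.25.
P(Y > 16) = P(first 16 all fail) = (1−p)^16 = 0.010023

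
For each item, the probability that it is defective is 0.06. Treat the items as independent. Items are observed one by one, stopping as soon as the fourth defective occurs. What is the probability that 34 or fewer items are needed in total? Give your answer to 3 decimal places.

Finishing within 34 items ⇔ at least 4 successes in the first 34. With X ~ Binomial(34, 0.06), P(Y ≤ 34) = 1 − P(X ≤ 3).
  k=0: C(34,0)·0.06^0·0.94^34 = 0.12200
  k=1: C(34,1)·0.06^1·0.94^33 = 0.26476
  k=2: C(34,2)·0.06^2·0.94^32 = 0.27884
  k=3: C(34,3)·0.06^3·0.94^31 = 0.18985
1 − 0.85544 = 0.14456

0.145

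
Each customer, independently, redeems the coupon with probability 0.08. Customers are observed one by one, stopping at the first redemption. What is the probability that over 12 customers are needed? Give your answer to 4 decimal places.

0.3677

Y = number of customers to the first success; geometric, p = 0.08.
P(Y > 12) = P(first 12 all fail) = (1−p)^12 = 0.367666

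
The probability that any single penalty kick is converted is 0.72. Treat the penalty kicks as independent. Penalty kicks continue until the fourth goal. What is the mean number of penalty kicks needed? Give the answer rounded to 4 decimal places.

Y = total penalty kicks until the fourth success; negative binomial with r=4, p=0.72.
E[Y] = r / p = 4 / 0.72 = 5.555556

5.5556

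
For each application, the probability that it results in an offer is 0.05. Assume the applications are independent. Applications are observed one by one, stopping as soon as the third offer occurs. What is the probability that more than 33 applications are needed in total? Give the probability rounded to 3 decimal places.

Needing more than 33 applications ⇔ fewer than 3 successes in the first 33. With X ~ Binomial(33, 0.05), P(Y > 33) = P(X ≤ 2).
  k=0: C(33,0)·0.05^0·0.95^33 = 0.18403
  k=1: C(33,1)·0.05^1·0.95^32 = 0.31962
  k=2: C(33,2)·0.05^2·0.95^31 = 0.26916
P(X ≤ 2) = 0.77281

0.773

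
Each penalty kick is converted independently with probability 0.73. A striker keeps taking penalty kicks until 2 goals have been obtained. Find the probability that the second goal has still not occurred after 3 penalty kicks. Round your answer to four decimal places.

Needing more than 3 penalty kicks ⇔ fewer than 2 successes in the first 3. With X ~ Binomial(3, 0.73), P(Y > 3) = P(X ≤ 1).
  k=0: C(3,0)·0.73^0·0.27^3 = 0.019683
  k=1: C(3,1)·0.73^1·0.27^2 = 0.159651
P(X ≤ 1) = 0.179334

0.1793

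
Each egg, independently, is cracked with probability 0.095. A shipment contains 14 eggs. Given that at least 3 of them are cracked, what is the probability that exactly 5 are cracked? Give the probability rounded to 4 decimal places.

X ~ Binomial(14, 0.095). Want P(X=5 | X≥3) = P(X=5) / P(X≥3).
P(X=5) = C(14,5)·0.095^5·0.905^9 = 0.006308
P(X≥3) = 1 − 0.247218 − 0.363315 − 0.247897 = 0.141570
Ratio = 0.006308 / 0.141570 = 0.044560

0.0446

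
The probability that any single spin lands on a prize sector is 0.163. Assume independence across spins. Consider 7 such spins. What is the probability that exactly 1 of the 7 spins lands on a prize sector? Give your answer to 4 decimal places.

0.3923

X ~ Binomial(n=7, p=0.163).
P(X=1) = C(7,1) · p^1 · (1−p)^6
= 7 · 0.163 · 0.34384 = 0.392318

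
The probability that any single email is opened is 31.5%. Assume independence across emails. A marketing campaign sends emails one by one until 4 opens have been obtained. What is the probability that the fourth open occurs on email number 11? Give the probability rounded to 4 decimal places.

0.0836

Y = trial on which the fourth success occurs; negative binomial, r=4, p=0.315.
P(Y=11) = C(10,3) · p^4 · (1−p)^7
= 120 · 0.0098456 · 0.070768 = 0.083610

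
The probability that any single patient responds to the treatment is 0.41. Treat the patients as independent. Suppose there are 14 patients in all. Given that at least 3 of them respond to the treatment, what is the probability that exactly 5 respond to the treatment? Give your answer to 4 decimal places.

X ~ Binomial(14, 0.41). Want P(X=5 | X≥3) = P(X=5) / P(X≥3).
P(X=5) = C(14,5)·0.41^5·0.59^9 = 0.200933
P(X≥3) = 1 − 0.000619 − 0.006025 − 0.027217 = 0.966139
Ratio = 0.200933 / 0.966139 = 0.207975

0.2080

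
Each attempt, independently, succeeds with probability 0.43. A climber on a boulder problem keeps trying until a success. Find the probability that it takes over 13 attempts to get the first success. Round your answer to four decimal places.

Y = number of attempts to the first success; geometric, p = 0.43.
P(Y > 13) = P(first 13 all fail) = (1−p)^13 = 0.000670

0.0007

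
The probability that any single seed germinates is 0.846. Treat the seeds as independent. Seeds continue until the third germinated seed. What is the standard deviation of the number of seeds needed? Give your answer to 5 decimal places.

0.80343

Y = total seeds until the third success; negative binomial with r=3, p=0.846.
SD(Y) = √[r(1−p)/p²] = √(0.6455074) = 0.8034348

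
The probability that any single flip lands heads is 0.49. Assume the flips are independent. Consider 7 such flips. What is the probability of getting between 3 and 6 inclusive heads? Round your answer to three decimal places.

0.750

X ~ Binomial(7, 0.49); P(3 ≤ X ≤ 6) = Σ C(7,k) p^k (1−p)^(7−k) over k:
  k=3: C(7,3)·0.49^3·0.51^4 = 0.27857
  k=4: C(7,4)·0.49^4·0.51^3 = 0.26765
  k=5: C(7,5)·0.49^5·0.51^2 = 0.15429
  k=6: C(7,6)·0.49^6·0.51^1 = 0.04941
Total = 0.74992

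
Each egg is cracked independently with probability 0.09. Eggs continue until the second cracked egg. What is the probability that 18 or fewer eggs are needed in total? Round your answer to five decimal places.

Finishing within 18 eggs ⇔ at least 2 successes in the first 18. With X ~ Binomial(18, 0.09), P(Y ≤ 18) = 1 − P(X ≤ 1).
  k=0: C(18,0)·0.09^0·0.91^18 = 0.1831239
  k=1: C(18,1)·0.09^1·0.91^17 = 0.3260008
1 − 0.5091247 = 0.4908753

0.49088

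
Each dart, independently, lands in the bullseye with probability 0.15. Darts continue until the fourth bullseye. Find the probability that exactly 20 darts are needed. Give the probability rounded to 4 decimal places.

0.0364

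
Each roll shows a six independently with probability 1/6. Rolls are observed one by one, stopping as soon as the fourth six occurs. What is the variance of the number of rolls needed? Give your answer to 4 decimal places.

120.0000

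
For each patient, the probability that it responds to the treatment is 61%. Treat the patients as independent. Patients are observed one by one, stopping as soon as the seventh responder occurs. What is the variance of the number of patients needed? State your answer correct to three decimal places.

Y = total patients until the seventh success; negative binomial with r=7, p=0.61.
Var(Y) = r(1−p)/p² = 7·0.39 / 0.61² = 7.33674

7.337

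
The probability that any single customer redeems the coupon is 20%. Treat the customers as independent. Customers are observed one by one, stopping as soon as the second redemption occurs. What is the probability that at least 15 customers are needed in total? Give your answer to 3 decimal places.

Needing more than 14 customers ⇔ fewer than 2 successes in the first 14. With X ~ Binomial(14, 0.20), P(Y > 14) = P(X ≤ 1).
  k=0: C(14,0)·0.20^0·0.80^14 = 0.04398
  k=1: C(14,1)·0.20^1·0.80^13 = 0.15393
P(X ≤ 1) = 0.19791

0.198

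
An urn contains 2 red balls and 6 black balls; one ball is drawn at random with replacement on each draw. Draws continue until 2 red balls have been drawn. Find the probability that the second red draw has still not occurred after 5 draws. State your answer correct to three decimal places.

0.633

Needing more than 5 draws ⇔ fewer than 2 successes in the first 5. With X ~ Binomial(5, 0.25), P(Y > 5) = P(X ≤ 1).
  k=0: C(5,0)·0.25^0·0.75^5 = 0.23730
  k=1: C(5,1)·0.25^1·0.75^4 = 0.39551
P(X ≤ 1) = 0.63281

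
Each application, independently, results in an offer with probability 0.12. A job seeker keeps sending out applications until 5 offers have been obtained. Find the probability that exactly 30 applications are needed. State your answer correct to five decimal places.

0.02419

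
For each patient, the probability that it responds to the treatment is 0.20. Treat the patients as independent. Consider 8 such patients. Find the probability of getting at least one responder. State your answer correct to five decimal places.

P(at least one) = 1 − P(none) = 1 − (1 − 0.20)^8
= 1 − 0.1677722 = 0.8322278

0.83223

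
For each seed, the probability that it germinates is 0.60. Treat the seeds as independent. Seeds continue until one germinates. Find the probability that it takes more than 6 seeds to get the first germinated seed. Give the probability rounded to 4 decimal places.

0.0041

Y = number of seeds to the first success; geometric, p = 0.60.
P(Y > 6) = P(first 6 all fail) = (1−p)^6 = 0.004096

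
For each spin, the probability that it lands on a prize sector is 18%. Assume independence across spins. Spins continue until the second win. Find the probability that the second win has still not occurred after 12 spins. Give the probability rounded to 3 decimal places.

0.336

Needing more than 12 spins ⇔ fewer than 2 successes in the first 12. With X ~ Binomial(12, 0.18), P(Y > 12) = P(X ≤ 1).
  k=0: C(12,0)·0.18^0·0.82^12 = 0.09242
  k=1: C(12,1)·0.18^1·0.82^11 = 0.24345
P(X ≤ 1) = 0.33587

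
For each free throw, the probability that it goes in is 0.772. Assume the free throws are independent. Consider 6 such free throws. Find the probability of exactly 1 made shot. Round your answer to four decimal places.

X ~ Binomial(n=6, p=0.772).
P(X=1) = C(6,1) · p^1 · (1−p)^5
= 6 · 0.772 · 0.00061613 = 0.002854

0.0029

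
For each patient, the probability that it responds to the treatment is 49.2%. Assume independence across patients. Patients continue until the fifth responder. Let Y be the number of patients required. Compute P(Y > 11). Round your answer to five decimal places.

Needing more than 11 patients ⇔ fewer than 5 successes in the first 11. With X ~ Binomial(11, 0.492), P(Y > 11) = P(X ≤ 4).
  k=0: C(11,0)·0.492^0·0.508^11 = 0.0005814
  k=1: C(11,1)·0.492^1·0.508^10 = 0.0061943
  k=2: C(11,2)·0.492^2·0.508^9 = 0.0299962
  k=3: C(11,3)·0.492^3·0.508^8 = 0.0871543
  k=4: C(11,4)·0.492^4·0.508^7 = 0.1688186
P(X ≤ 4) = 0.2927449

0.29274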